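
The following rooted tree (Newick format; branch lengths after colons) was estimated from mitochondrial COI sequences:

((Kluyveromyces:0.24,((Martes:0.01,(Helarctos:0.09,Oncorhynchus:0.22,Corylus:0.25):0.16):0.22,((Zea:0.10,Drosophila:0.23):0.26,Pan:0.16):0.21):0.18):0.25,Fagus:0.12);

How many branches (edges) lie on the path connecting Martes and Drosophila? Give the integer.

5

The MRCA of Martes and Drosophila is the node subtending ((Martes,(Helarctos,Oncorhynchus,Corylus)),((Zea,Drosophila),Pan)).
From Martes up to that node: 2 branches. From Drosophila up to the same node: 3 branches. Total: 2 + 3 = 5.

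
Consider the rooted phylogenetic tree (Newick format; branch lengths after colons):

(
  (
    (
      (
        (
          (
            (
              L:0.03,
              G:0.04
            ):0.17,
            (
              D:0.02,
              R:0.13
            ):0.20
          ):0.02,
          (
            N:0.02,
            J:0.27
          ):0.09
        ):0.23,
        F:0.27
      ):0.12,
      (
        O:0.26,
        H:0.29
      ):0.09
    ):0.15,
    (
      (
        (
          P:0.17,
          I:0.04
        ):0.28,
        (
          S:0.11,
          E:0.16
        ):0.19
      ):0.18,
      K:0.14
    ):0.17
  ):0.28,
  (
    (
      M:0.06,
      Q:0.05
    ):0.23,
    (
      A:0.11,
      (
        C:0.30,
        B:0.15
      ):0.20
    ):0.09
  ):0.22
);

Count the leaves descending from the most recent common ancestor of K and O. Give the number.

14

The MRCA of K and O is the node subtending ((((((L,G),(D,R)),(N,J)),F),(O,H)),(((P,I),(S,E)),K)).
That clade contains 14 terminal taxa: D, E, F, G, H, I, J, K, L, N, O, P, R, S.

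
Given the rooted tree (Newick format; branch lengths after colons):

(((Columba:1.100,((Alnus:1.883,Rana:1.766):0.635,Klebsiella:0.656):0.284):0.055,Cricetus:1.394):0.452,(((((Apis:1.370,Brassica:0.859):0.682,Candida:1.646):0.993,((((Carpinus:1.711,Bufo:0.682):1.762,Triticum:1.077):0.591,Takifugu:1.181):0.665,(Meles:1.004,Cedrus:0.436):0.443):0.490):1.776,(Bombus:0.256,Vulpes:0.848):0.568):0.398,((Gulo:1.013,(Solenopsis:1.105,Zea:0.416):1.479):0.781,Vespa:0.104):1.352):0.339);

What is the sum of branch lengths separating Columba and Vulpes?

The path runs Columba → … → MRCA → … → Vulpes; the MRCA is the root of the tree.
Branch lengths along that path: 1.100 + 0.055 + 0.452 + 0.339 + 0.398 + 0.568 + 0.848 = 3.760.

3.760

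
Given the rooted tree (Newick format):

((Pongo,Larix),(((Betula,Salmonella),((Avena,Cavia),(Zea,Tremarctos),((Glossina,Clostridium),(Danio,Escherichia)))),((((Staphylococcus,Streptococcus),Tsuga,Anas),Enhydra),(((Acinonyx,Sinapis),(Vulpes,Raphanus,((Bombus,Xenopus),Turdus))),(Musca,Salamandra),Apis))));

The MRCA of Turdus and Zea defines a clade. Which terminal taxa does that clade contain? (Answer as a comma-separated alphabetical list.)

Acinonyx, Anas, Apis, Avena, Betula, Bombus, Cavia, Clostridium, Danio, Enhydra, Escherichia, Glossina, Musca, Raphanus, Salamandra, Salmonella, Sinapis, Staphylococcus, Streptococcus, Tremarctos, Tsuga, Turdus, Vulpes, Xenopus, Zea

Tracing Turdus: it sits inside ((Bombus,Xenopus),Turdus).
Tracing Zea: it sits inside (Zea,Tremarctos).
The smallest clade enclosing both is (((Betula,Salmonella),((Avena,Cavia),(Zea,Tremarctos),((Glossina,Clostridium),(Danio,Escherichia)))),((((Staphylococcus,Streptococcus),Tsuga,Anas),Enhydra),(((Acinonyx,Sinapis),(Vulpes,Raphanus,((Bombus,Xenopus),Turdus))),(Musca,Salamandra),Apis))); the answer is its 25 terminal taxa in alphabetical order.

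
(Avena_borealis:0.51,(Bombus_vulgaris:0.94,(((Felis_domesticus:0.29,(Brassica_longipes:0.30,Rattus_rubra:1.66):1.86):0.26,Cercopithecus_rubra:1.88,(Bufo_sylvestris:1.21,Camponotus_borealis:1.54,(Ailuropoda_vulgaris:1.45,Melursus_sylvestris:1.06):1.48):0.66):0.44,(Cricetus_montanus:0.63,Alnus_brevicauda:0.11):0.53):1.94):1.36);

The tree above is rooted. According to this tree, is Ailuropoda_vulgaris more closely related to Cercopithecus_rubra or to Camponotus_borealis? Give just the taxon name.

The MRCA of Ailuropoda_vulgaris and Camponotus_borealis subtends (Bufo_sylvestris,Camponotus_borealis,(Ailuropoda_vulgaris,Melursus_sylvestris)) (4 taxa).
The MRCA of Ailuropoda_vulgaris and Cercopithecus_rubra subtends ((Felis_domesticus,(Brassica_longipes,Rattus_rubra)),Cercopithecus_rubra,(Bufo_sylvestris,Camponotus_borealis,(Ailuropoda_vulgaris,Melursus_sylvestris))) (8 taxa).
The first is nested inside the second, so Ailuropoda_vulgaris shares a more recent common ancestor with Camponotus_borealis.

Camponotus_borealis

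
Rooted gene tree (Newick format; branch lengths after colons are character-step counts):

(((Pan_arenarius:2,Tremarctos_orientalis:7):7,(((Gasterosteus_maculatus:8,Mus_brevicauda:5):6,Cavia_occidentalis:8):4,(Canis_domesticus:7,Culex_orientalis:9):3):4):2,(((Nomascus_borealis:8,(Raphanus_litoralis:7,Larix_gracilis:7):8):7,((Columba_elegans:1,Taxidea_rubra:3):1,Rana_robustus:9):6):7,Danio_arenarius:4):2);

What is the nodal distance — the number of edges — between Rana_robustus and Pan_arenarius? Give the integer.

The MRCA of Rana_robustus and Pan_arenarius is the root of the tree.
From Rana_robustus up to that node: 4 branches. From Pan_arenarius up to the same node: 3 branches. Total: 4 + 3 = 7.

7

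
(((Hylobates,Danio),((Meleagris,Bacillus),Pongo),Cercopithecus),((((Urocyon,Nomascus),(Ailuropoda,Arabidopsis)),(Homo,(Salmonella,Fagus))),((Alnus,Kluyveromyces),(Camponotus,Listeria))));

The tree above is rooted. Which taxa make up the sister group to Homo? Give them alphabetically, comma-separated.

Fagus, Salmonella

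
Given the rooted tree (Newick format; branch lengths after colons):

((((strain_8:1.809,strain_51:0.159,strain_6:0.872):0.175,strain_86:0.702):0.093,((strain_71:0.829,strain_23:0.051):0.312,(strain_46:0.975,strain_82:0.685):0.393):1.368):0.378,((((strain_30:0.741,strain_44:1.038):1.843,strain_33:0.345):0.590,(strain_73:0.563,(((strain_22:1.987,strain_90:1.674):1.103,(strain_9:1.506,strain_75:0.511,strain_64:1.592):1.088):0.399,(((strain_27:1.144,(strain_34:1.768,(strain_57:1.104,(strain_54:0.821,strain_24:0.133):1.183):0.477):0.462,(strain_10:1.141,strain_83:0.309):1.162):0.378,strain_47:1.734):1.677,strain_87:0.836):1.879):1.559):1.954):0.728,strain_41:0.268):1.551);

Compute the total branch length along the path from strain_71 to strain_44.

The path runs strain_71 → … → MRCA → … → strain_44; the MRCA is the root of the tree.
Branch lengths along that path: 0.829 + 0.312 + 1.368 + 0.378 + 1.551 + 0.728 + 0.590 + 1.843 + 1.038 = 8.637.

8.637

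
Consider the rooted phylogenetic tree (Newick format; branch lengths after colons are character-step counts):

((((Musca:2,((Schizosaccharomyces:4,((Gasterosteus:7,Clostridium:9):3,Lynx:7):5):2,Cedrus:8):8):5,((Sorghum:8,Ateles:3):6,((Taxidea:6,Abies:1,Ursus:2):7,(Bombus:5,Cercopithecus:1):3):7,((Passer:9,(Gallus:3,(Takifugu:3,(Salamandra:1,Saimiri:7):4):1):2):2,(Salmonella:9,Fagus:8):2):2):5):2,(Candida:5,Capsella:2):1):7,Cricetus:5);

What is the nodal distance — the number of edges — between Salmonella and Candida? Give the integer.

7

The MRCA of Salmonella and Candida is the node subtending (((Musca,((Schizosaccharomyces,((Gasterosteus,Clostridium),Lynx)),Cedrus)),((Sorghum,Ateles),((Taxidea,Abies,Ursus),(Bombus,Cercopithecus)),((Passer,(Gallus,(Takifugu,(Salamandra,Saimiri)))),(Salmonella,Fagus)))),(Candida,Capsella)).
From Salmonella up to that node: 5 branches. From Candida up to the same node: 2 branches. Total: 5 + 2 = 7.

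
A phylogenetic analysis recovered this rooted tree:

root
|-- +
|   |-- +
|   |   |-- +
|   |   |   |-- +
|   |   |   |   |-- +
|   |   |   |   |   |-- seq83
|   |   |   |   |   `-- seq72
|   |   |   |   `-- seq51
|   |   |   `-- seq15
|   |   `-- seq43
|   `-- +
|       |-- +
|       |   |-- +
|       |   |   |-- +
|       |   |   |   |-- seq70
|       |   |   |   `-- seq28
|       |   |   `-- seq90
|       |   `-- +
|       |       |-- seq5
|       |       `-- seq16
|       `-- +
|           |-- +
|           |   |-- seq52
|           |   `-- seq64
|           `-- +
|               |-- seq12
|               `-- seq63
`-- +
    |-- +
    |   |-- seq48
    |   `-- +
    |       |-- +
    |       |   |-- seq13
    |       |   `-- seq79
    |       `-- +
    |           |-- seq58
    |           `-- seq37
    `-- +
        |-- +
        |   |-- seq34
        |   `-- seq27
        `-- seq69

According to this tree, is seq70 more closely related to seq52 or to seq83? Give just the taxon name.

The MRCA of seq70 and seq52 subtends ((((seq70,seq28),seq90),(seq5,seq16)),((seq52,seq64),(seq12,seq63))) (9 taxa).
The MRCA of seq70 and seq83 subtends (((((seq83,seq72),seq51),seq15),seq43),((((seq70,seq28),seq90),(seq5,seq16)),((seq52,seq64),(seq12,seq63)))) (14 taxa).
The first is nested inside the second, so seq70 shares a more recent common ancestor with seq52.

seq52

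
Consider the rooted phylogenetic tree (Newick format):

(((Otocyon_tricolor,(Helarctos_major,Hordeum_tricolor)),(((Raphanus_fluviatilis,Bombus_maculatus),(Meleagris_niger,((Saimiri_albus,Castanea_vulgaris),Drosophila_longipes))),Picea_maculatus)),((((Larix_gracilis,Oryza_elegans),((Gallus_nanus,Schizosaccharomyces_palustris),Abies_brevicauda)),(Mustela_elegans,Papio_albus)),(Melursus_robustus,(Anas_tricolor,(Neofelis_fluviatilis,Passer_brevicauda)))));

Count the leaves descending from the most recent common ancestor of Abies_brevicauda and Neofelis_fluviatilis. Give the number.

The MRCA of Abies_brevicauda and Neofelis_fluviatilis is the node subtending ((((Larix_gracilis,Oryza_elegans),((Gallus_nanus,Schizosaccharomyces_palustris),Abies_brevicauda)),(Mustela_elegans,Papio_albus)),(Melursus_robustus,(Anas_tricolor,(Neofelis_fluviatilis,Passer_brevicauda)))).
That clade contains 11 terminal taxa: Abies_brevicauda, Anas_tricolor, Gallus_nanus, Larix_gracilis, Melursus_robustus, Mustela_elegans, Neofelis_fluviatilis, Oryza_elegans, Papio_albus, Passer_brevicauda, Schizosaccharomyces_palustris.

11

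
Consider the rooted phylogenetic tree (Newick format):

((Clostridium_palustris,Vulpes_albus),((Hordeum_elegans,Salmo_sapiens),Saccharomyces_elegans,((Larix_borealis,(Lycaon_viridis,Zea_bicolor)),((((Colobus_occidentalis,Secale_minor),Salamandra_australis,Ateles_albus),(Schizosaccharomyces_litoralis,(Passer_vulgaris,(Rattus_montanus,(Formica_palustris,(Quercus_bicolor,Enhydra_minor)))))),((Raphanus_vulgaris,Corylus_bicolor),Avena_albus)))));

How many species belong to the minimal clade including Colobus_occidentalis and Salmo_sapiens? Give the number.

The MRCA of Colobus_occidentalis and Salmo_sapiens is the node subtending ((Hordeum_elegans,Salmo_sapiens),Saccharomyces_elegans,((Larix_borealis,(Lycaon_viridis,Zea_bicolor)),((((Colobus_occidentalis,Secale_minor),Salamandra_australis,Ateles_albus),(Schizosaccharomyces_litoralis,(Passer_vulgaris,(Rattus_montanus,(Formica_palustris,(Quercus_bicolor,Enhydra_minor)))))),((Raphanus_vulgaris,Corylus_bicolor),Avena_albus)))).
That clade contains 19 terminal taxa: Ateles_albus, Avena_albus, Colobus_occidentalis, Corylus_bicolor, Enhydra_minor, Formica_palustris, Hordeum_elegans, Larix_borealis, Lycaon_viridis, Passer_vulgaris, Quercus_bicolor, Raphanus_vulgaris, Rattus_montanus, Saccharomyces_elegans, Salamandra_australis, Salmo_sapiens, Schizosaccharomyces_litoralis, Secale_minor, Zea_bicolor.

19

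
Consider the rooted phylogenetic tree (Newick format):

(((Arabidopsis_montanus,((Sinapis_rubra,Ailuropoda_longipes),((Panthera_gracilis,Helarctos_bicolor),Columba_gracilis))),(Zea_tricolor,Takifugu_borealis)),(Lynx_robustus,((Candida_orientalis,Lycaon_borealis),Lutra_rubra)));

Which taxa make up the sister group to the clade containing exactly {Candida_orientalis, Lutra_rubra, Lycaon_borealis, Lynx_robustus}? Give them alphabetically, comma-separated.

Ailuropoda_longipes, Arabidopsis_montanus, Columba_gracilis, Helarctos_bicolor, Panthera_gracilis, Sinapis_rubra, Takifugu_borealis, Zea_tricolor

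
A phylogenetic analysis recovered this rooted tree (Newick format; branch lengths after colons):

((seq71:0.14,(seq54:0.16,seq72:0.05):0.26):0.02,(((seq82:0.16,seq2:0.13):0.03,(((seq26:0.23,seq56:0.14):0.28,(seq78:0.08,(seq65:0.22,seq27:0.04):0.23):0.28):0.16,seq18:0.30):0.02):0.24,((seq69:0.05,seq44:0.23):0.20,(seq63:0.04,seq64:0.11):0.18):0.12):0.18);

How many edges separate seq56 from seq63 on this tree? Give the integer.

8

The MRCA of seq56 and seq63 is the node subtending (((seq82,seq2),(((seq26,seq56),(seq78,(seq65,seq27))),seq18)),((seq69,seq44),(seq63,seq64))).
From seq56 up to that node: 5 branches. From seq63 up to the same node: 3 branches. Total: 5 + 3 = 8.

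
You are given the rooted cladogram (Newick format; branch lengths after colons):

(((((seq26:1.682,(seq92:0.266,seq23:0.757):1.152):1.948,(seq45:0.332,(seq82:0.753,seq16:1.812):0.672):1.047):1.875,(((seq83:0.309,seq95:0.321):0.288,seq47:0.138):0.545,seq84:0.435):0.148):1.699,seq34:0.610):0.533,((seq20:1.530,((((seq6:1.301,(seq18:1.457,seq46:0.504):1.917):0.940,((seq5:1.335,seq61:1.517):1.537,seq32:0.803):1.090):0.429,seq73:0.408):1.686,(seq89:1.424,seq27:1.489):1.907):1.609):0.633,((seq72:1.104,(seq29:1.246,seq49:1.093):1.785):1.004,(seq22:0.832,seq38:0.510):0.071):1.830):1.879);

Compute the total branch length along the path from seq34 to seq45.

The path runs seq34 → … → MRCA → … → seq45; the MRCA is the node subtending ((((seq26,(seq92,seq23)),(seq45,(seq82,seq16))),(((seq83,seq95),seq47),seq84)),seq34).
Branch lengths along that path: 0.610 + 1.699 + 1.875 + 1.047 + 0.332 = 5.563.

5.563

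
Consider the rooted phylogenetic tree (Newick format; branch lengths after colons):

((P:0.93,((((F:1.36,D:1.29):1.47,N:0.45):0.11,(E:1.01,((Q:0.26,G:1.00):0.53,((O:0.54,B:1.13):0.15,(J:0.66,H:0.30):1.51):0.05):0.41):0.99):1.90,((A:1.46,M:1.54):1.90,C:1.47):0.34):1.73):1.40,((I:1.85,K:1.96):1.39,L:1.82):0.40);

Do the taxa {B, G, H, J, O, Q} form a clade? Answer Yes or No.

Yes

The most recent common ancestor of these taxa subtends ((Q,G),((O,B),(J,H))).
That clade has exactly 6 tips — every listed taxon and nothing else — so the group is monophyletic.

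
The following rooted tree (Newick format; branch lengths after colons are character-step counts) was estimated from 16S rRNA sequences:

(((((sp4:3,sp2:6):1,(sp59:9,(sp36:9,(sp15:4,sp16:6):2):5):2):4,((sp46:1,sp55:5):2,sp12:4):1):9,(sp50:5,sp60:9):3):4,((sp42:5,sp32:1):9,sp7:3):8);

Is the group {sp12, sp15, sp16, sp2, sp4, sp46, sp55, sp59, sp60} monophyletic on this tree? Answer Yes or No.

The MRCA of the listed taxa subtends ((((sp4,sp2),(sp59,(sp36,(sp15,sp16)))),((sp46,sp55),sp12)),(sp50,sp60)).
That clade also contains sp36, sp50, which are not in the proposed group, so the group is not monophyletic.

No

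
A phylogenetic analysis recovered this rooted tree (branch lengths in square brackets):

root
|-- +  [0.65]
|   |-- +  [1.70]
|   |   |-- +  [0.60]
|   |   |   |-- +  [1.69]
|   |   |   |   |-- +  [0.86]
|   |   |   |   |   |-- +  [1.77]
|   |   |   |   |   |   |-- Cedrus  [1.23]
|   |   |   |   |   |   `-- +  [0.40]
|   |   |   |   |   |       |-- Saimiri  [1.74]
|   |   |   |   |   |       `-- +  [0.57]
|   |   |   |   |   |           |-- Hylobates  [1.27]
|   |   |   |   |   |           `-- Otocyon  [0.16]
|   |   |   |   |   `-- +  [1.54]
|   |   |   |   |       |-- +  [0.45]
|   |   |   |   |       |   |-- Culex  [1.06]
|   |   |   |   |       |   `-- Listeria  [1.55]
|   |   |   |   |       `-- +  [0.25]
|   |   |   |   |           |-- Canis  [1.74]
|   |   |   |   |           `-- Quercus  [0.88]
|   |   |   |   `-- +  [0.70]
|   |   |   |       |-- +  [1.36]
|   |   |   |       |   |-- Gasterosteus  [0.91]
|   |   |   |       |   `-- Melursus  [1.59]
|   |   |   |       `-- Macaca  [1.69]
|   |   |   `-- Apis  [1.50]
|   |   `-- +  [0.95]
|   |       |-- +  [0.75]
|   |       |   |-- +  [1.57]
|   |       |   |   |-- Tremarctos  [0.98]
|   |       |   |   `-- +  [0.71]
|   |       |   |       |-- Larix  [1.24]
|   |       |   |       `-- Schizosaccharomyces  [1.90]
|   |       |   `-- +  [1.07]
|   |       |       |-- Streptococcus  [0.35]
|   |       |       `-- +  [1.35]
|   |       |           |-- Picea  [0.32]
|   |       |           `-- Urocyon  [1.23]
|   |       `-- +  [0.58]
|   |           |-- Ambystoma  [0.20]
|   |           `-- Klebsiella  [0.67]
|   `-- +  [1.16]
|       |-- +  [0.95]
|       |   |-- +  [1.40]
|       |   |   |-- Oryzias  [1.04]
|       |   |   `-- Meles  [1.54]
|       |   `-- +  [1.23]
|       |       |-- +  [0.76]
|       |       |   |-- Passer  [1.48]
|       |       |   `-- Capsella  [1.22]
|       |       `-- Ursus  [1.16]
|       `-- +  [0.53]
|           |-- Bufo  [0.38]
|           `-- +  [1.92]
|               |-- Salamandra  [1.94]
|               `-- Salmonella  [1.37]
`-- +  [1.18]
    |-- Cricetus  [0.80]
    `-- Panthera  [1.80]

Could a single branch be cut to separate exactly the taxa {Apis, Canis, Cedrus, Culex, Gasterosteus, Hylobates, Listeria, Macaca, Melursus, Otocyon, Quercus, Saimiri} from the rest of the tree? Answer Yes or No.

The most recent common ancestor of these taxa subtends ((((Cedrus,(Saimiri,(Hylobates,Otocyon))),((Culex,Listeria),(Canis,Quercus))),((Gasterosteus,Melursus),Macaca)),Apis).
That clade has exactly 12 tips — every listed taxon and nothing else — so the group is monophyletic.

Yes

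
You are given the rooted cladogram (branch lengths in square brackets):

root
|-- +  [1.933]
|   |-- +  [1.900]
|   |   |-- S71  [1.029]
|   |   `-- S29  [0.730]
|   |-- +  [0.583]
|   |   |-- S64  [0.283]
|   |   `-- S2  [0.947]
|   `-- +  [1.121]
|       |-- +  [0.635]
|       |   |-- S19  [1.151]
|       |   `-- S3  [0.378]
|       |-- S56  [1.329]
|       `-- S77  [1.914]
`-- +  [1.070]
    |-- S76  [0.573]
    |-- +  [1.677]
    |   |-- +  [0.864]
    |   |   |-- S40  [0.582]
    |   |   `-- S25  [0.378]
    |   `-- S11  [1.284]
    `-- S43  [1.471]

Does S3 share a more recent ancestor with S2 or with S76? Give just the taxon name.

S2

The MRCA of S3 and S2 subtends ((S71,S29),(S64,S2),((S19,S3),S56,S77)) (8 taxa).
The MRCA of S3 and S76 is the root, subtending the entire tree (13 taxa).
The first is nested inside the second, so S3 shares a more recent common ancestor with S2.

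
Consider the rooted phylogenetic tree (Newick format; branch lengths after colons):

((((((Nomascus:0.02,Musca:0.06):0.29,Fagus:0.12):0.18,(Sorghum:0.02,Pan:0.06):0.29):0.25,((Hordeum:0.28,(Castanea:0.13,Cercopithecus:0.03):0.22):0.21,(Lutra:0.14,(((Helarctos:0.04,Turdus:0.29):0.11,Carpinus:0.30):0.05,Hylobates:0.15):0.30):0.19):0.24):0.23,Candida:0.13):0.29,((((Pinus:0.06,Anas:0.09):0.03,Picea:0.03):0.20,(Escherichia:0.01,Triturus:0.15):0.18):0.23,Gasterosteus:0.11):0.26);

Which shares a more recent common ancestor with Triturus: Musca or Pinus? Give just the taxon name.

The MRCA of Triturus and Pinus subtends (((Pinus,Anas),Picea),(Escherichia,Triturus)) (5 taxa).
The MRCA of Triturus and Musca is the root, subtending the entire tree (20 taxa).
The first is nested inside the second, so Triturus shares a more recent common ancestor with Pinus.

Pinus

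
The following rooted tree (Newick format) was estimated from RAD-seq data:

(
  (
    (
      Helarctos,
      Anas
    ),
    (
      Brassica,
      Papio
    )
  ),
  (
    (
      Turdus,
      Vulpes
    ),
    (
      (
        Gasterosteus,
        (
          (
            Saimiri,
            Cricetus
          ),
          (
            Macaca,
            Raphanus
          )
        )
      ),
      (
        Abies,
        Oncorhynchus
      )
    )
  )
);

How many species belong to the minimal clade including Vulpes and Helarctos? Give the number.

13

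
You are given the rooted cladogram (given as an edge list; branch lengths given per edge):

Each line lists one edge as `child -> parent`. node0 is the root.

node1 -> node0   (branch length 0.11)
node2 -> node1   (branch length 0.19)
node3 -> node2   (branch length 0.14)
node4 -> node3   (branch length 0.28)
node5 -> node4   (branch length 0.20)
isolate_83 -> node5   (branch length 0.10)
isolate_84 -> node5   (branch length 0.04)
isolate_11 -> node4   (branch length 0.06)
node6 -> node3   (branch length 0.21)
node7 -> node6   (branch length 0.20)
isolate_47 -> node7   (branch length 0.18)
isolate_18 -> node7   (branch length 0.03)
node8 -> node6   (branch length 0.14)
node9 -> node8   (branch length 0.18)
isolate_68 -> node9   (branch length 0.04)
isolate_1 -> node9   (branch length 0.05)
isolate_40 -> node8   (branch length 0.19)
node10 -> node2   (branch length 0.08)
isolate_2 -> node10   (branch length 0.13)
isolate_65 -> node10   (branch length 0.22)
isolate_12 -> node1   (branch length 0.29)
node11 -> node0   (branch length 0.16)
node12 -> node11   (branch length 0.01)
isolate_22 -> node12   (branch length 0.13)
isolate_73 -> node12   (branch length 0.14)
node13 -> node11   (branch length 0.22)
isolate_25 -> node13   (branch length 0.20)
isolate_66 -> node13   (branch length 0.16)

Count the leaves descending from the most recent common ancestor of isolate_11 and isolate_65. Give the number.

The MRCA of isolate_11 and isolate_65 is the node subtending ((((isolate_83,isolate_84),isolate_11),((isolate_47,isolate_18),((isolate_68,isolate_1),isolate_40))),(isolate_2,isolate_65)).
That clade contains 10 terminal taxa: isolate_1, isolate_11, isolate_18, isolate_2, isolate_40, isolate_47, isolate_65, isolate_68, isolate_83, isolate_84.

10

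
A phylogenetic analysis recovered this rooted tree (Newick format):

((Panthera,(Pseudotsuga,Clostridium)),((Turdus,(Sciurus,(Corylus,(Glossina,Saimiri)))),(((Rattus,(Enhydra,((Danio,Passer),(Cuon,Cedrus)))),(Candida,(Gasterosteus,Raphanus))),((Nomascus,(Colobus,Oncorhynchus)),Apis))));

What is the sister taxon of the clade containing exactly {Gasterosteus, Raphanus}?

Candida

The clade containing exactly {Gasterosteus, Raphanus} attaches to the tree at the node subtending (Candida,(Gasterosteus,Raphanus)).
The other lineage descending from that same node — the sister group — is the single tip Candida.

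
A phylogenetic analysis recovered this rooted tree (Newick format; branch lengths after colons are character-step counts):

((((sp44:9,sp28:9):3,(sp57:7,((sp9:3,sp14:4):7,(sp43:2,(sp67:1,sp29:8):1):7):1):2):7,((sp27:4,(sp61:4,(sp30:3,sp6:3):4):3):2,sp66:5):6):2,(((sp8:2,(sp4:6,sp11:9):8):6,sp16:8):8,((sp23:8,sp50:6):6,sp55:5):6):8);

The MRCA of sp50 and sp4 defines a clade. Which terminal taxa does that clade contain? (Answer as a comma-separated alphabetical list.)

Tracing sp50: it sits inside (sp23,sp50).
Tracing sp4: it sits inside (sp4,sp11).
The smallest clade enclosing both is (((sp8,(sp4,sp11)),sp16),((sp23,sp50),sp55)); the answer is its 7 terminal taxa in alphabetical order.

sp11, sp16, sp23, sp4, sp50, sp55, sp8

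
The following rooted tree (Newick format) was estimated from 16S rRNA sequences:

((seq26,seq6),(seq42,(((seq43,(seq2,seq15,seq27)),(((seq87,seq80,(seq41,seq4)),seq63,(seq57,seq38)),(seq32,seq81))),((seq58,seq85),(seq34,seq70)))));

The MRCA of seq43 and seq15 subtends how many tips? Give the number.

4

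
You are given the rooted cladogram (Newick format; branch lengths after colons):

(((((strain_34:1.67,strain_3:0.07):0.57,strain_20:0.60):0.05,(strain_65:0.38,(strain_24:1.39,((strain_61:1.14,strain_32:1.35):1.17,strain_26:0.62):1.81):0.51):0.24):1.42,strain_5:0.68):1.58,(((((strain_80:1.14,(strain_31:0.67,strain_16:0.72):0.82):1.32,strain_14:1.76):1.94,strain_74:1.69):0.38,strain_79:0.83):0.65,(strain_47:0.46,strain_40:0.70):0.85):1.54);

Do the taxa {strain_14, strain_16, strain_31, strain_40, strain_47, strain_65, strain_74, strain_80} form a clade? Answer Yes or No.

The MRCA of the listed taxa is the root, so the smallest clade containing them is the whole tree.
That clade also contains strain_20, strain_24, strain_26, strain_3, strain_32, strain_34, strain_5, strain_61, strain_79, which are not in the proposed group, so the group is not monophyletic.

No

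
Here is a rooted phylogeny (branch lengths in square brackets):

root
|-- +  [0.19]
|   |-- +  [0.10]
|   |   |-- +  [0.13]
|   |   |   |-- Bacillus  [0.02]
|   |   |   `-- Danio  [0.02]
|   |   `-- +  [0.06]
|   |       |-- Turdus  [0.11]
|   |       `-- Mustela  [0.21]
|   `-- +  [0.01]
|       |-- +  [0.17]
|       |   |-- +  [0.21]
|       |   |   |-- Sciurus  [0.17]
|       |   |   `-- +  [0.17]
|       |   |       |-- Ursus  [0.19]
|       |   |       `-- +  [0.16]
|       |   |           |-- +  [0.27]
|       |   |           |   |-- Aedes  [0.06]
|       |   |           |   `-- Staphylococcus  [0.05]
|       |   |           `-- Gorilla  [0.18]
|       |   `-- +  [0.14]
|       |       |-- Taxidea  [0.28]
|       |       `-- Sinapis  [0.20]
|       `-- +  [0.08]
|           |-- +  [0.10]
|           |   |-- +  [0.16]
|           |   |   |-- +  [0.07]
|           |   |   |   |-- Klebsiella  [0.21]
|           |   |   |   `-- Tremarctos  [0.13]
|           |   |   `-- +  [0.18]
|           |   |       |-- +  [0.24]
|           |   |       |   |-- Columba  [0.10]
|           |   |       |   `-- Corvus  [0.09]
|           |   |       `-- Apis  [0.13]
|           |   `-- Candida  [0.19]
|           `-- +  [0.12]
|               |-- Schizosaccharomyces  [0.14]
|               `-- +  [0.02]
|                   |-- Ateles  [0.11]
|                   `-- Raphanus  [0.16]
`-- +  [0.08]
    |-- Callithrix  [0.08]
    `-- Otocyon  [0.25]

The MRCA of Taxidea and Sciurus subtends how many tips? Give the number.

7

The MRCA of Taxidea and Sciurus is the node subtending ((Sciurus,(Ursus,((Aedes,Staphylococcus),Gorilla))),(Taxidea,Sinapis)).
That clade contains 7 terminal taxa: Aedes, Gorilla, Sciurus, Sinapis, Staphylococcus, Taxidea, Ursus.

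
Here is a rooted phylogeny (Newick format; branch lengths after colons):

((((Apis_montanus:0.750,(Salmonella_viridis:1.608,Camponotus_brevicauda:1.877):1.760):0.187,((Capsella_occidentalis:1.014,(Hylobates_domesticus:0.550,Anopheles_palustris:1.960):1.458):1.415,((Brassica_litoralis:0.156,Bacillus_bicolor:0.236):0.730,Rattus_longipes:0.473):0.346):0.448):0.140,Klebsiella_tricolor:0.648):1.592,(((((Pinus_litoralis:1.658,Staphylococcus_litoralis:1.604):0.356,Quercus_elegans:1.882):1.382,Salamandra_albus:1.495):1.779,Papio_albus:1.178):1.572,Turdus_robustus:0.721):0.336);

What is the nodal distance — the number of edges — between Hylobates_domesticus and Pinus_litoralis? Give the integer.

12

The MRCA of Hylobates_domesticus and Pinus_litoralis is the root of the tree.
From Hylobates_domesticus up to that node: 6 branches. From Pinus_litoralis up to the same node: 6 branches. Total: 6 + 6 = 12.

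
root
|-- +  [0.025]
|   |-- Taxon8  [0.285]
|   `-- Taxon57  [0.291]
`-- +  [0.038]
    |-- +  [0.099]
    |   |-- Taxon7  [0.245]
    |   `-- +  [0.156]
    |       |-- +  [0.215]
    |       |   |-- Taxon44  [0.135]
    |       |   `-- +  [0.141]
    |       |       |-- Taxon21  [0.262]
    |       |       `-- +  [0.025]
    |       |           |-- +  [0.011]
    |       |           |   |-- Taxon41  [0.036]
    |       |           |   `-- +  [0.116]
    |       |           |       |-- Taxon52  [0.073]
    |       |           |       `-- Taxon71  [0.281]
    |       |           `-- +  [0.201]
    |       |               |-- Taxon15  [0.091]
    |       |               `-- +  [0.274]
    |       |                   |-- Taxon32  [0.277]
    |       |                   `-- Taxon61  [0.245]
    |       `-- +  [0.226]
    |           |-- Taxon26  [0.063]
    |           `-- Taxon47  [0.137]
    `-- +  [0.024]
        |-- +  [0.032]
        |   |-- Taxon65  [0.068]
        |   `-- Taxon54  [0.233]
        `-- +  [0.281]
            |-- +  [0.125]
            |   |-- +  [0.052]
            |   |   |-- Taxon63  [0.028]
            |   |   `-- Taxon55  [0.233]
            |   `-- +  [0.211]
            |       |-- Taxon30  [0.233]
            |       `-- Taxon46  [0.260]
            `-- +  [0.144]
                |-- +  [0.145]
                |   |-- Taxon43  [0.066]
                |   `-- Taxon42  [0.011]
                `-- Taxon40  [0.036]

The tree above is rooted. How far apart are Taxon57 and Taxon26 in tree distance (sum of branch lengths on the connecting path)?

The path runs Taxon57 → … → MRCA → … → Taxon26; the MRCA is the root of the tree.
Branch lengths along that path: 0.291 + 0.025 + 0.038 + 0.099 + 0.156 + 0.226 + 0.063 = 0.898.

0.898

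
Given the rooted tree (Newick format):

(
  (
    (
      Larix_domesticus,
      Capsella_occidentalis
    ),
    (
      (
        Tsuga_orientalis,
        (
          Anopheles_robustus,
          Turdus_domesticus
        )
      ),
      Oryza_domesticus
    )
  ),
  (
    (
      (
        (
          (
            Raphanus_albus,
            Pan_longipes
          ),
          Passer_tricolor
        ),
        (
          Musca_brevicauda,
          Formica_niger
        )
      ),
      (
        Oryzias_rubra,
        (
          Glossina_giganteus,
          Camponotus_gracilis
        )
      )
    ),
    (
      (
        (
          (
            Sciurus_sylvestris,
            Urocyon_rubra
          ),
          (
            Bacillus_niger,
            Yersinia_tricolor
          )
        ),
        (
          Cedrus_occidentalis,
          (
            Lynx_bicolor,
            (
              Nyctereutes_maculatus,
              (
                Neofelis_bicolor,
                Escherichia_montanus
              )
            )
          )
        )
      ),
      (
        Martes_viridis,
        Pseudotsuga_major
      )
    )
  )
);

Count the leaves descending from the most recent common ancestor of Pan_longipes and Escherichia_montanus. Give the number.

19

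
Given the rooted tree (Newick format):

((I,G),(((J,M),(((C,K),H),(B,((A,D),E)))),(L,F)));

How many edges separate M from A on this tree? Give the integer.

7

The MRCA of M and A is the node subtending ((J,M),(((C,K),H),(B,((A,D),E)))).
From M up to that node: 2 branches. From A up to the same node: 5 branches. Total: 2 + 5 = 7.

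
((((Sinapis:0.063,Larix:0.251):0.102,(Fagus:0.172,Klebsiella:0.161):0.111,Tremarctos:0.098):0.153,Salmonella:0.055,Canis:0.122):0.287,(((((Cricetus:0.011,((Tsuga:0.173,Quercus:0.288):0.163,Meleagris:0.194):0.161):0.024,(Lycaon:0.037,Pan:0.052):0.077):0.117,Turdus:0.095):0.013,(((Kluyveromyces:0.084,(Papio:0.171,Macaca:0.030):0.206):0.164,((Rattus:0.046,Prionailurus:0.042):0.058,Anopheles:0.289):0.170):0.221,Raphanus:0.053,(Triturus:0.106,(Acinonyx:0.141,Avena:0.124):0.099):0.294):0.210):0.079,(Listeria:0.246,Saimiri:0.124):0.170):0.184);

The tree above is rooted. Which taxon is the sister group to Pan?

Pan attaches to the tree at the node subtending (Lycaon,Pan).
The other lineage descending from that same node — the sister group — is the single tip Lycaon.

Lycaon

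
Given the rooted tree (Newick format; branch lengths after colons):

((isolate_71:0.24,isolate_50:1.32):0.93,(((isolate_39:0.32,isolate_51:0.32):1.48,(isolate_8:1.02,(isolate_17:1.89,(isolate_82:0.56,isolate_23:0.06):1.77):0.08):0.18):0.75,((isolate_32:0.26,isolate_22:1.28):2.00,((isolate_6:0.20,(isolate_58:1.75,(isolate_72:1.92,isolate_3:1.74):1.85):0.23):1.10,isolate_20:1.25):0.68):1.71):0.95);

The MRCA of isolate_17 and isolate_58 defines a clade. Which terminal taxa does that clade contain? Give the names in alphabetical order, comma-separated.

Tracing isolate_17: it sits inside (isolate_17,(isolate_82,isolate_23)).
Tracing isolate_58: it sits inside (isolate_58,(isolate_72,isolate_3)).
The smallest clade enclosing both is (((isolate_39,isolate_51),(isolate_8,(isolate_17,(isolate_82,isolate_23)))),((isolate_32,isolate_22),((isolate_6,(isolate_58,(isolate_72,isolate_3))),isolate_20))); the answer is its 13 terminal taxa in alphabetical order.

isolate_17, isolate_20, isolate_22, isolate_23, isolate_3, isolate_32, isolate_39, isolate_51, isolate_58, isolate_6, isolate_72, isolate_8, isolate_82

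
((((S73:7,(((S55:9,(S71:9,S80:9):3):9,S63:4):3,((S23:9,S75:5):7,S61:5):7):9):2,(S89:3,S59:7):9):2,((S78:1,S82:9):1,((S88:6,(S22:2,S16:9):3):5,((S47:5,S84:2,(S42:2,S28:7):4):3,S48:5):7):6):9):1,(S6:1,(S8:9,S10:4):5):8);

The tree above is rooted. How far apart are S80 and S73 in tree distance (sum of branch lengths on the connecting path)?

The path runs S80 → … → MRCA → … → S73; the MRCA is the node subtending (S73,(((S55,(S71,S80)),S63),((S23,S75),S61))).
Branch lengths along that path: 9 + 3 + 9 + 3 + 9 + 7 = 40.

40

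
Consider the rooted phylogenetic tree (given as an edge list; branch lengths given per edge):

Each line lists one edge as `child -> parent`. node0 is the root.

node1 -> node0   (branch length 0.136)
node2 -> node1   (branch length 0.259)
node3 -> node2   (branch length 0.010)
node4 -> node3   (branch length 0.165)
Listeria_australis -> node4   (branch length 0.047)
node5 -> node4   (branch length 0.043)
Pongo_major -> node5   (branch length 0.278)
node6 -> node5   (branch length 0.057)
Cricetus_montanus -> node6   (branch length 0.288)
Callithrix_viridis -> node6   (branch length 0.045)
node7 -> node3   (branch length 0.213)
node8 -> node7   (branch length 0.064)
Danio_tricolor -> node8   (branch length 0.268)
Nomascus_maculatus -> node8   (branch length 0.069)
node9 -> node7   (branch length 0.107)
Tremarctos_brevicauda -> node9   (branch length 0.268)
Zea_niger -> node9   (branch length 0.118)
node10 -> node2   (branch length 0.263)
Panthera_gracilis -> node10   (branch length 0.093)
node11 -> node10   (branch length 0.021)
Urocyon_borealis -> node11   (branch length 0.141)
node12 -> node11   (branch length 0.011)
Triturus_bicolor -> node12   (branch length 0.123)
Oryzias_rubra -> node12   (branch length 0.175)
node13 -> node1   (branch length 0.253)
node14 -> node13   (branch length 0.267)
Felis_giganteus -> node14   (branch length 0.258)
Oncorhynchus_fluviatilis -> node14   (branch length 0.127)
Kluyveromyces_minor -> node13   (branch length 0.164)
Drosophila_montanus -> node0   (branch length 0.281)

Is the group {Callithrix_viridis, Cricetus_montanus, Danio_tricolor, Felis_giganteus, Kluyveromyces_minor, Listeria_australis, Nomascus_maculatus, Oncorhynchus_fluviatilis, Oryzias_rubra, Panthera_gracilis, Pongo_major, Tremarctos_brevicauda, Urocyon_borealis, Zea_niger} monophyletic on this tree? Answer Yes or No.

No

The MRCA of the listed taxa subtends ((((Listeria_australis,(Pongo_major,(Cricetus_montanus,Callithrix_viridis))),((Danio_tricolor,Nomascus_maculatus),(Tremarctos_brevicauda,Zea_niger))),(Panthera_gracilis,(Urocyon_borealis,(Triturus_bicolor,Oryzias_rubra)))),((Felis_giganteus,Oncorhynchus_fluviatilis),Kluyveromyces_minor)).
That clade also contains Triturus_bicolor, which is not in the proposed group, so the group is not monophyletic.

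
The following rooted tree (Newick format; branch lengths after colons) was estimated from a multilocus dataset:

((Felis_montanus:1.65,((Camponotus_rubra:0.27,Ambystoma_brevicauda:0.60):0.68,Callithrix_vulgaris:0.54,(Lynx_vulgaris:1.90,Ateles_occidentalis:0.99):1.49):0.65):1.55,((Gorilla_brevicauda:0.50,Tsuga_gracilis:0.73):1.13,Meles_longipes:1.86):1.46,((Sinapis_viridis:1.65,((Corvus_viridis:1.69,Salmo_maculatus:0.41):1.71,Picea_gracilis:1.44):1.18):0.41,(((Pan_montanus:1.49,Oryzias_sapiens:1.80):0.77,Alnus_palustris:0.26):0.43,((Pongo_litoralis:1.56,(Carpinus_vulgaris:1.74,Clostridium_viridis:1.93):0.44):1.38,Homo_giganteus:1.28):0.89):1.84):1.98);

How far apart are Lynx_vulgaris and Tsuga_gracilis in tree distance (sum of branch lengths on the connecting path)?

8.91

The path runs Lynx_vulgaris → … → MRCA → … → Tsuga_gracilis; the MRCA is the root of the tree.
Branch lengths along that path: 1.90 + 1.49 + 0.65 + 1.55 + 1.46 + 1.13 + 0.73 = 8.91.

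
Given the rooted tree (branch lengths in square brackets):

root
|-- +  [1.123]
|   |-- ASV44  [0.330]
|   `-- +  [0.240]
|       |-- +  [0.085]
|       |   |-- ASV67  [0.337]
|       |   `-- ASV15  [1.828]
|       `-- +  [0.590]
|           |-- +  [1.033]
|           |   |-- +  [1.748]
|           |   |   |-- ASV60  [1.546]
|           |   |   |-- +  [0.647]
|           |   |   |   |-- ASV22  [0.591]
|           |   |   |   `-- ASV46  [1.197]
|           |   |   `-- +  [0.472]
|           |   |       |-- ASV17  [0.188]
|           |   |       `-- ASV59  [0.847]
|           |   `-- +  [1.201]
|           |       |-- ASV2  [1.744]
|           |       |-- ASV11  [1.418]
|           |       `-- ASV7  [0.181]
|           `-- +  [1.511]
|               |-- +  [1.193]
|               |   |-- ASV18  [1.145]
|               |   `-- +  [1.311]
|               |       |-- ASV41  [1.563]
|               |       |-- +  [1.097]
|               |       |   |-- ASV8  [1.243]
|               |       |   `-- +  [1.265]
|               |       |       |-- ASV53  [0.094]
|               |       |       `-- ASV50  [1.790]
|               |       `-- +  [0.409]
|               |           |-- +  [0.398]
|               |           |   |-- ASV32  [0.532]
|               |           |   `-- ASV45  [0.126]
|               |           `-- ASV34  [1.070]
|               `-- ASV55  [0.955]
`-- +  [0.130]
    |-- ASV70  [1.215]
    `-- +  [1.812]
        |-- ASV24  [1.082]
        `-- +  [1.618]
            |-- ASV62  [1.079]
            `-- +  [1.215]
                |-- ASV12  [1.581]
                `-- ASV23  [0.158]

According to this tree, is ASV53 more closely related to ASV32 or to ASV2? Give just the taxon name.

ASV32

The MRCA of ASV53 and ASV32 subtends (ASV41,(ASV8,(ASV53,ASV50)),((ASV32,ASV45),ASV34)) (7 taxa).
The MRCA of ASV53 and ASV2 subtends (((ASV60,(ASV22,ASV46),(ASV17,ASV59)),(ASV2,ASV11,ASV7)),((ASV18,(ASV41,(ASV8,(ASV53,ASV50)),((ASV32,ASV45),ASV34))),ASV55)) (17 taxa).
The first is nested inside the second, so ASV53 shares a more recent common ancestor with ASV32.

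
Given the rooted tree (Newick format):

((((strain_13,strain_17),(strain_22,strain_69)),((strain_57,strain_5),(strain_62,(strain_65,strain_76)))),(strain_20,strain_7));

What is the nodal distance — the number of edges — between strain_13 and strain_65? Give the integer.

The MRCA of strain_13 and strain_65 is the node subtending (((strain_13,strain_17),(strain_22,strain_69)),((strain_57,strain_5),(strain_62,(strain_65,strain_76)))).
From strain_13 up to that node: 3 branches. From strain_65 up to the same node: 4 branches. Total: 3 + 4 = 7.

7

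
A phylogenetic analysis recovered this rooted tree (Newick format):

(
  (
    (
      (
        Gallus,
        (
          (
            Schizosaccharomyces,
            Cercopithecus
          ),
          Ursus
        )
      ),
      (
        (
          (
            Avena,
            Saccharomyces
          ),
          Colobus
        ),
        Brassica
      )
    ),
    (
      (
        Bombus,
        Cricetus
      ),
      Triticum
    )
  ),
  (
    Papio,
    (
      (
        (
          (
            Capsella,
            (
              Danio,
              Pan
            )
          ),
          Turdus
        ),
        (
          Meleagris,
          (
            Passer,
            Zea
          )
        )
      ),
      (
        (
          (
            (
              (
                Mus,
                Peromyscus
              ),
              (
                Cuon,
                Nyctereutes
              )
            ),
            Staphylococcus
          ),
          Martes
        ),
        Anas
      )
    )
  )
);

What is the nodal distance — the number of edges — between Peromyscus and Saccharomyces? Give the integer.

14

The MRCA of Peromyscus and Saccharomyces is the root of the tree.
From Peromyscus up to that node: 8 branches. From Saccharomyces up to the same node: 6 branches. Total: 8 + 6 = 14.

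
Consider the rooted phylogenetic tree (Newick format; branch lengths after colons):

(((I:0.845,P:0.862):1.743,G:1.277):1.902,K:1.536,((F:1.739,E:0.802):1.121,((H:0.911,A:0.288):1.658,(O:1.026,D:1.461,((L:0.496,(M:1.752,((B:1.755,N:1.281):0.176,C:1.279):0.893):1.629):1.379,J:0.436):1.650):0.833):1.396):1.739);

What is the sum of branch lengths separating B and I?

15.940

The path runs B → … → MRCA → … → I; the MRCA is the root of the tree.
Branch lengths along that path: 1.755 + 0.176 + 0.893 + 1.629 + 1.379 + 1.650 + 0.833 + 1.396 + 1.739 + 1.902 + 1.743 + 0.845 = 15.940.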